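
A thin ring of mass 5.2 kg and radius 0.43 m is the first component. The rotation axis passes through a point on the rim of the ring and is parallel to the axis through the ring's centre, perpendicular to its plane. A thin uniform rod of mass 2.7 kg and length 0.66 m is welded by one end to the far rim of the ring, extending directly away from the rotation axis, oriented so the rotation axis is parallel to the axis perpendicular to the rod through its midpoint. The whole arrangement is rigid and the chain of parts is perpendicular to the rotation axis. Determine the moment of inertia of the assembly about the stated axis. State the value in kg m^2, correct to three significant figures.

Thin ring: I_cm = MR² = (5.2)(0.43)² = 0.96148 kg m^2; centre at d = 0.43 m, so the parallel axis theorem gives I = 0.96148 + (5.2)(0.43)² = 1.923 kg m^2.
Thin rod: I_cm = (1/12)ML² = (1/12)(2.7)(0.66)² = 0.09801 kg m^2; centre at d = 0.43 + 0.43 + 0.33 = 1.19 m, so the parallel axis theorem gives I = 0.09801 + (2.7)(1.19)² = 3.9215 kg m^2.
Total I = 1.923 + 3.9215 = 5.8444 kg m^2.

5.84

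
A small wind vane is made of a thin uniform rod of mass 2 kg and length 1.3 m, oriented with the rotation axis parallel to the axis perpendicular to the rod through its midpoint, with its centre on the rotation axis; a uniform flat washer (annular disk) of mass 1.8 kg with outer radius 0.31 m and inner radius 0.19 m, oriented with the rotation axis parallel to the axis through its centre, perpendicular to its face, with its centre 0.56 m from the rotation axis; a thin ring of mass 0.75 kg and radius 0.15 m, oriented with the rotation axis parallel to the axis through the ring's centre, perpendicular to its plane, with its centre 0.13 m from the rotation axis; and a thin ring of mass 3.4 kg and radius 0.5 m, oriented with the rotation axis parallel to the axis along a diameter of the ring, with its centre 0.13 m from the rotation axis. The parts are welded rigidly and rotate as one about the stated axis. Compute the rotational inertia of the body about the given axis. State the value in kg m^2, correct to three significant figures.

Thin rod: I_cm = (1/12)ML² = (1/12)(2)(1.3)² = 0.28167 kg m^2; axis through the centre, so I = 0.28167 kg m^2.
Annular disk: I_cm = (1/2)M(R²+r²) = (1/2)(1.8)[(0.31)² + (0.19)²] = 0.11898 kg m^2; centre at d = 0.56 m, so the parallel axis theorem gives I = 0.11898 + (1.8)(0.56)² = 0.68346 kg m^2.
Thin ring: I_cm = MR² = (0.75)(0.15)² = 0.016875 kg m^2; centre at d = 0.13 m, so the parallel axis theorem gives I = 0.016875 + (0.75)(0.13)² = 0.02955 kg m^2.
Thin ring: I_cm = (1/2)MR² = (1/2)(3.4)(0.5)² = 0.425 kg m^2; centre at d = 0.13 m, so the parallel axis theorem gives I = 0.425 + (3.4)(0.13)² = 0.48246 kg m^2.
Total I = 0.28167 + 0.68346 + 0.02955 + 0.48246 = 1.4771 kg m^2.

1.48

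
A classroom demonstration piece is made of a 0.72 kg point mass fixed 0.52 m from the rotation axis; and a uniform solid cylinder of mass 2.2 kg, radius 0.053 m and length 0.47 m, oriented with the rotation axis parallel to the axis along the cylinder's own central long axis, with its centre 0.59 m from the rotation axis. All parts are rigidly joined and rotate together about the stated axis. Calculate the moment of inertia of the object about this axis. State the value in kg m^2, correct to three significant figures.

Point mass: I_cm = 0; centre at d = 0.52 m, so I = I_cm + Md² gives I = 0 + (0.72)(0.52)² = 0.19469 kg m^2.
Solid cylinder: I_cm = (1/2)MR² = (1/2)(2.2)(0.053)² = 0.0030899 kg m^2; centre at d = 0.59 m, so I = I_cm + Md² gives I = 0.0030899 + (2.2)(0.59)² = 0.76891 kg m^2.
Total I = 0.19469 + 0.76891 = 0.9636 kg m^2.

0.964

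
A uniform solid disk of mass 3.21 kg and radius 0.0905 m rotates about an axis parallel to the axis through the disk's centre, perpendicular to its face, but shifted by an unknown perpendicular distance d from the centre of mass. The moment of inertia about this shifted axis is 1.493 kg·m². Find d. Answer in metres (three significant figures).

0.679

About the centre-of-mass axis, I_cm = (1/2)MR² = (1/2)(3.21)(0.0905)² = 0.013145 kg·m².
Parallel axis theorem: I = I_cm + Md², so Md² = 1.493 − 0.013145 = 1.4799 kg·m².
d = √(1.4799 / 3.21) = 0.67898 m.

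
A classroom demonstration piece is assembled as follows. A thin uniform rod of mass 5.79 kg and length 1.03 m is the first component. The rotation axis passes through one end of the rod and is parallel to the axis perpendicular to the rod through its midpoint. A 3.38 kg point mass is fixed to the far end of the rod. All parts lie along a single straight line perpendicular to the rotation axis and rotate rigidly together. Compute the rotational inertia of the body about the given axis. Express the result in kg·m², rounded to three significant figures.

Thin rod: I_cm = (1/12)ML² = (1/12)(5.79)(1.03)² = 0.51188 kg·m²; centre at d = 0.515 m, so the parallel axis theorem gives I = 0.51188 + (5.79)(0.515)² = 2.0475 kg·m².
Point mass: I_cm = 0; centre at d = 0.515 + 0.515 = 1.03 m, so the parallel axis theorem gives I = 0 + (3.38)(1.03)² = 3.5858 kg·m².
Total I = 2.0475 + 3.5858 = 5.6334 kg·m².

5.63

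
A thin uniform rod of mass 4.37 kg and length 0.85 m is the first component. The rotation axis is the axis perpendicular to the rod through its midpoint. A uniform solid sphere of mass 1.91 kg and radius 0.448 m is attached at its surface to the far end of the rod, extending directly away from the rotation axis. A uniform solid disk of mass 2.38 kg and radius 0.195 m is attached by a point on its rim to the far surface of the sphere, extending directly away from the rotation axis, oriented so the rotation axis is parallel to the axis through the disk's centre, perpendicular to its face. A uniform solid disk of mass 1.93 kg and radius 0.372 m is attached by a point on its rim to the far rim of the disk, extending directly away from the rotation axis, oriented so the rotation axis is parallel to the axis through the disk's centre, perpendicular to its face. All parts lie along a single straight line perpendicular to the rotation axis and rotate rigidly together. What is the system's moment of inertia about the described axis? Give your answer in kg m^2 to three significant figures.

Thin rod: I_cm = (1/12)ML² = (1/12)(4.37)(0.85)² = 0.26311 kg m^2; axis through the centre, so I = 0.26311 kg m^2.
Solid sphere: I_cm = (2/5)MR² = (2/5)(1.91)(0.448)² = 0.15334 kg m^2; centre at d = 0.425 + 0.448 = 0.873 m, so the parallel axis theorem gives I = 0.15334 + (1.91)(0.873)² = 1.609 kg m^2.
Solid disk: I_cm = (1/2)MR² = (1/2)(2.38)(0.195)² = 0.04525 kg m^2; centre at d = 0.425 + 0.448 + 0.448 + 0.195 = 1.516 m, so the parallel axis theorem gives I = 0.04525 + (2.38)(1.516)² = 5.5151 kg m^2.
Solid disk: I_cm = (1/2)MR² = (1/2)(1.93)(0.372)² = 0.13354 kg m^2; centre at d = 0.425 + 0.448 + 0.448 + 0.195 + 0.195 + 0.372 = 2.083 m, so the parallel axis theorem gives I = 0.13354 + (1.93)(2.083)² = 8.5076 kg m^2.
Total I = 0.26311 + 1.609 + 5.5151 + 8.5076 = 15.895 kg m^2.

15.9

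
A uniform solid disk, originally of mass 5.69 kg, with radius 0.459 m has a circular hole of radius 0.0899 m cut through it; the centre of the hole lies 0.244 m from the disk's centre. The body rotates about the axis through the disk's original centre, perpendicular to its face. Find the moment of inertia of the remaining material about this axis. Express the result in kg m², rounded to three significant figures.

0.586

Unpierced body about its centre: I₀ = (1/2)MR² = (1/2)(5.69)(0.459)² = 0.59939 kg m².
The removed disk has mass m = M·(r/R)² = (5.69)(0.0899/0.459)² = 0.21828 kg (same uniform areal density).
Its moment of inertia about the rotation axis (parallel-axis theorem): I_hole = (1/2)mr² + md² = (1/2)(0.21828)(0.0899)² + (0.21828)(0.244)² = 0.013877 kg m².
Treating the hole as negative mass, I = I₀ − I_hole = 0.59939 − 0.013877 = 0.58551 kg m².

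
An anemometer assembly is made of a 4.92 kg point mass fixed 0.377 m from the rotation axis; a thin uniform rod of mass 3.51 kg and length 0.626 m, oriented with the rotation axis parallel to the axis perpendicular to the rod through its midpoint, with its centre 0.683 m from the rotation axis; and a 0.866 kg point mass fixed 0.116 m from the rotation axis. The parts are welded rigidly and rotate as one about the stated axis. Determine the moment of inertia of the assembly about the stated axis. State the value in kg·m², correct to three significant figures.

2.46

Point mass: I_cm = 0; centre at d = 0.377 m, so I = I_cm + Md² gives I = 0 + (4.92)(0.377)² = 0.69927 kg·m².
Thin rod: I_cm = (1/12)ML² = (1/12)(3.51)(0.626)² = 0.11462 kg·m²; centre at d = 0.683 m, so I = I_cm + Md² gives I = 0.11462 + (3.51)(0.683)² = 1.752 kg·m².
Point mass: I_cm = 0; centre at d = 0.116 m, so I = I_cm + Md² gives I = 0 + (0.866)(0.116)² = 0.011653 kg·m².
Total I = 0.69927 + 1.752 + 0.011653 = 2.4629 kg·m².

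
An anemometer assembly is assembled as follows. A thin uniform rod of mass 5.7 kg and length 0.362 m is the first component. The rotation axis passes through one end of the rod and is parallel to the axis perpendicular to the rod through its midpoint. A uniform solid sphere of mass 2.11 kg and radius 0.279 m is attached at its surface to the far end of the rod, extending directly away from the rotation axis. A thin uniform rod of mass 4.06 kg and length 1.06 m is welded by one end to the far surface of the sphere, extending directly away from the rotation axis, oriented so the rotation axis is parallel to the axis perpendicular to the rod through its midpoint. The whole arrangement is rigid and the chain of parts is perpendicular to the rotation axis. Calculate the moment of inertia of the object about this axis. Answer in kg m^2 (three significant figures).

Thin rod: I_cm = (1/12)ML² = (1/12)(5.7)(0.362)² = 0.062246 kg m^2; centre at d = 0.181 m, so the parallel axis theorem gives I = 0.062246 + (5.7)(0.181)² = 0.24898 kg m^2.
Solid sphere: I_cm = (2/5)MR² = (2/5)(2.11)(0.279)² = 0.065698 kg m^2; centre at d = 0.181 + 0.181 + 0.279 = 0.641 m, so the parallel axis theorem gives I = 0.065698 + (2.11)(0.641)² = 0.93266 kg m^2.
Thin rod: I_cm = (1/12)ML² = (1/12)(4.06)(1.06)² = 0.38015 kg m^2; centre at d = 0.181 + 0.181 + 0.279 + 0.279 + 0.53 = 1.45 m, so the parallel axis theorem gives I = 0.38015 + (4.06)(1.45)² = 8.9163 kg m^2.
Total I = 0.24898 + 0.93266 + 8.9163 = 10.098 kg m^2.

10.1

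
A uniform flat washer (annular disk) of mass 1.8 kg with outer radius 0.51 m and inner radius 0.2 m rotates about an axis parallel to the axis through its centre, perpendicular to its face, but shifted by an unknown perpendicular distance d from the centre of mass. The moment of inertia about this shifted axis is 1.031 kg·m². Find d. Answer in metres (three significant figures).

0.650

About the centre-of-mass axis, I_cm = (1/2)M(R²+r²) = (1/2)(1.8)[(0.51)² + (0.2)²] = 0.27009 kg·m².
Parallel axis theorem: I = I_cm + Md², so Md² = 1.031 − 0.27009 = 0.76091 kg·m².
d = √(0.76091 / 1.8) = 0.65018 m.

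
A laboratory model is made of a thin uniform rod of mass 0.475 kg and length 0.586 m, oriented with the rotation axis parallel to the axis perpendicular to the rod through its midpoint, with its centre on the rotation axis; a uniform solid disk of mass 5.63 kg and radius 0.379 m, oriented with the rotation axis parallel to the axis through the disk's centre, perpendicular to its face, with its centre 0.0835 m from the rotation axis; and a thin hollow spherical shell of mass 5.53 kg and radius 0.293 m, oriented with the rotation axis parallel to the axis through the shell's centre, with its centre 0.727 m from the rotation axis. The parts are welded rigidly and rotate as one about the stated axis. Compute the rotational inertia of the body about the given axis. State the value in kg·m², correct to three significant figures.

Thin rod: I_cm = (1/12)ML² = (1/12)(0.475)(0.586)² = 0.013593 kg·m²; axis through the centre, so I = 0.013593 kg·m².
Solid disk: I_cm = (1/2)MR² = (1/2)(5.63)(0.379)² = 0.40435 kg·m²; centre at d = 0.0835 m, so the parallel axis theorem gives I = 0.40435 + (5.63)(0.0835)² = 0.4436 kg·m².
Spherical shell: I_cm = (2/3)MR² = (2/3)(5.53)(0.293)² = 0.3165 kg·m²; centre at d = 0.727 m, so the parallel axis theorem gives I = 0.3165 + (5.53)(0.727)² = 3.2393 kg·m².
Total I = 0.013593 + 0.4436 + 3.2393 = 3.6965 kg·m².

3.70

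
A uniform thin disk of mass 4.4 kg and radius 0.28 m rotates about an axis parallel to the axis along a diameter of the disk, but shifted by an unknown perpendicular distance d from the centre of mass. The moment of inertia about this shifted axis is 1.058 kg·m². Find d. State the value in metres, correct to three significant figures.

About the centre-of-mass axis, I_cm = (1/4)MR² = (1/4)(4.4)(0.28)² = 0.08624 kg·m².
Parallel axis theorem: I = I_cm + Md², so Md² = 1.058 − 0.08624 = 0.97176 kg·m².
d = √(0.97176 / 4.4) = 0.46995 m.

0.470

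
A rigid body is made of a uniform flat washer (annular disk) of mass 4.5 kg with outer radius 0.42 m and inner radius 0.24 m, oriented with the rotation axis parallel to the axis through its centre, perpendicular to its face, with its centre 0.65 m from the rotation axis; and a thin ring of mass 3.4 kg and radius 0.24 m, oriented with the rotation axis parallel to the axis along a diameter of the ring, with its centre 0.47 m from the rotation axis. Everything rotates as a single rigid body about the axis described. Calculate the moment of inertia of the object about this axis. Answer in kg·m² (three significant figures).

3.28

Annular disk: I_cm = (1/2)M(R²+r²) = (1/2)(4.5)[(0.42)² + (0.24)²] = 0.5265 kg·m²; centre at d = 0.65 m, so the parallel axis theorem gives I = 0.5265 + (4.5)(0.65)² = 2.4278 kg·m².
Thin ring: I_cm = (1/2)MR² = (1/2)(3.4)(0.24)² = 0.09792 kg·m²; centre at d = 0.47 m, so the parallel axis theorem gives I = 0.09792 + (3.4)(0.47)² = 0.84898 kg·m².
Total I = 2.4278 + 0.84898 = 3.2767 kg·m².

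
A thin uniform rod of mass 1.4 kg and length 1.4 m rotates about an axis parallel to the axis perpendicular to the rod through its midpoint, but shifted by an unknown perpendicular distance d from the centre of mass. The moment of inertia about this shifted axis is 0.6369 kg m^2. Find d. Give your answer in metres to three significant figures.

0.540

About the centre-of-mass axis, I_cm = (1/12)ML² = (1/12)(1.4)(1.4)² = 0.22867 kg m^2.
Parallel axis theorem: I = I_cm + Md², so Md² = 0.6369 − 0.22867 = 0.40823 kg m^2.
d = √(0.40823 / 1.4) = 0.54 m.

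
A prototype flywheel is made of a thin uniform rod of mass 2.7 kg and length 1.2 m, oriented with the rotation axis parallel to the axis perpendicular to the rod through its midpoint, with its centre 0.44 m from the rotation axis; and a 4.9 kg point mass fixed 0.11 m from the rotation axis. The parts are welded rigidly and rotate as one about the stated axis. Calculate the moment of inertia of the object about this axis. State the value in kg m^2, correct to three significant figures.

Thin rod: I_cm = (1/12)ML² = (1/12)(2.7)(1.2)² = 0.324 kg m^2; centre at d = 0.44 m, so I = I_cm + Md² gives I = 0.324 + (2.7)(0.44)² = 0.84672 kg m^2.
Point mass: I_cm = 0; centre at d = 0.11 m, so I = I_cm + Md² gives I = 0 + (4.9)(0.11)² = 0.05929 kg m^2.
Total I = 0.84672 + 0.05929 = 0.90601 kg m^2.

0.906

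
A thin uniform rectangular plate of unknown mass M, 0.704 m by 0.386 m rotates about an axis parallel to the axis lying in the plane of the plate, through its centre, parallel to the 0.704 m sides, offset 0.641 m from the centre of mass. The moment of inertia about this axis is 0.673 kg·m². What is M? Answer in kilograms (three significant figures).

1.59

I = I_cm + Md² = (1/12)Mb² + Md² = M·[0.0833333·(0.386)² + (0.641)²] = M·0.4233.
So M = 0.673 / 0.4233 = 1.5899 kg.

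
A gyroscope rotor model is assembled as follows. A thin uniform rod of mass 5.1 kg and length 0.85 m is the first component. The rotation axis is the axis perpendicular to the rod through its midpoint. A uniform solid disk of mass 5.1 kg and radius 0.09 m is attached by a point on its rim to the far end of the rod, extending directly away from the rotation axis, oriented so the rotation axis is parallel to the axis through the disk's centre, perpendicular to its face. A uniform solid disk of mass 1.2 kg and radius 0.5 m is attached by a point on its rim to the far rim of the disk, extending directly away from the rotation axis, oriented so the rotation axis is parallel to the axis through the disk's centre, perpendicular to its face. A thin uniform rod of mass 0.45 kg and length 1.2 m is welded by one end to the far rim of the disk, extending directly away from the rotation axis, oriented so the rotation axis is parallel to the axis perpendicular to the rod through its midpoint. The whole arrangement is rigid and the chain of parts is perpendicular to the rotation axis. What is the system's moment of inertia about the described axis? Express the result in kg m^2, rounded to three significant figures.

Thin rod: I_cm = (1/12)ML² = (1/12)(5.1)(0.85)² = 0.30706 kg m^2; axis through the centre, so I = 0.30706 kg m^2.
Solid disk: I_cm = (1/2)MR² = (1/2)(5.1)(0.09)² = 0.020655 kg m^2; centre at d = 0.425 + 0.09 = 0.515 m, so the parallel axis theorem gives I = 0.020655 + (5.1)(0.515)² = 1.3733 kg m^2.
Solid disk: I_cm = (1/2)MR² = (1/2)(1.2)(0.5)² = 0.15 kg m^2; centre at d = 0.425 + 0.09 + 0.09 + 0.5 = 1.105 m, so the parallel axis theorem gives I = 0.15 + (1.2)(1.105)² = 1.6152 kg m^2.
Thin rod: I_cm = (1/12)ML² = (1/12)(0.45)(1.2)² = 0.054 kg m^2; centre at d = 0.425 + 0.09 + 0.09 + 0.5 + 0.5 + 0.6 = 2.205 m, so the parallel axis theorem gives I = 0.054 + (0.45)(2.205)² = 2.2419 kg m^2.
Total I = 0.30706 + 1.3733 + 1.6152 + 2.2419 = 5.5375 kg m^2.

5.54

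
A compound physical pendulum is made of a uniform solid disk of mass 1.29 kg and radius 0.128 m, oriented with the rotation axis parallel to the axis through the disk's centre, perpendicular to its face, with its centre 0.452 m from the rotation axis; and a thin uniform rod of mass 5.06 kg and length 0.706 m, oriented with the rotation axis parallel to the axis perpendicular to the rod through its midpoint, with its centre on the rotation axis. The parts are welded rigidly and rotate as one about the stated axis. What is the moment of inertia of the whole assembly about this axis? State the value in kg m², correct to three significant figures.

0.484

Solid disk: I_cm = (1/2)MR² = (1/2)(1.29)(0.128)² = 0.010568 kg m²; centre at d = 0.452 m, so the parallel axis theorem gives I = 0.010568 + (1.29)(0.452)² = 0.27412 kg m².
Thin rod: I_cm = (1/12)ML² = (1/12)(5.06)(0.706)² = 0.21017 kg m²; axis through the centre, so I = 0.21017 kg m².
Total I = 0.27412 + 0.21017 = 0.48429 kg m².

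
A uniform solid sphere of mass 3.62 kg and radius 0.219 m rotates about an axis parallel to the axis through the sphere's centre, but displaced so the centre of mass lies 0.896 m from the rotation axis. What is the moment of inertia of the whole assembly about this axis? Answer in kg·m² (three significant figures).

I_cm = (2/5)MR² = (2/5)(3.62)(0.219)² = 0.069448 kg·m²; centre at d = 0.896 m, so I = I_cm + Md² gives I = 0.069448 + (3.62)(0.896)² = 2.9756 kg·m².

2.98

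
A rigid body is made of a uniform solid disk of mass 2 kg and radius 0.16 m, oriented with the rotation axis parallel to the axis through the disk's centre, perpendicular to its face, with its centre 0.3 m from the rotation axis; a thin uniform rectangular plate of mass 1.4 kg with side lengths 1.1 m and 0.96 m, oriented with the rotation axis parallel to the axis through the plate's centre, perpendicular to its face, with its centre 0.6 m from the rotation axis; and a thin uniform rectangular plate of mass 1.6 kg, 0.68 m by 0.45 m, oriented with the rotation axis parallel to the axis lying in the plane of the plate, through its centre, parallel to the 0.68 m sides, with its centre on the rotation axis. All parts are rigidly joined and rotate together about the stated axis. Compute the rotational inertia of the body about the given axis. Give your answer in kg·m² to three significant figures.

Solid disk: I_cm = (1/2)MR² = (1/2)(2)(0.16)² = 0.0256 kg·m²; centre at d = 0.3 m, so the parallel axis theorem gives I = 0.0256 + (2)(0.3)² = 0.2056 kg·m².
Rectangular plate: I_cm = (1/12)M(a²+b²) = (1/12)(1.4)[(1.1)² + (0.96)²] = 0.24869 kg·m²; centre at d = 0.6 m, so the parallel axis theorem gives I = 0.24869 + (1.4)(0.6)² = 0.75269 kg·m².
Rectangular plate: I_cm = (1/12)Mb² = (1/12)(1.6)(0.45)² = 0.027 kg·m²; axis through the centre, so I = 0.027 kg·m².
Total I = 0.2056 + 0.75269 + 0.027 = 0.98529 kg·m².

0.985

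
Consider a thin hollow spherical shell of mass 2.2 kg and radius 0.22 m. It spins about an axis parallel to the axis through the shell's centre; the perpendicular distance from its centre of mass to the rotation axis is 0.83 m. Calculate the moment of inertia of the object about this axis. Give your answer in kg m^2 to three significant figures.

I_cm = (2/3)MR² = (2/3)(2.2)(0.22)² = 0.070987 kg m^2; centre at d = 0.83 m, so I = I_cm + Md² gives I = 0.070987 + (2.2)(0.83)² = 1.5866 kg m^2.

1.59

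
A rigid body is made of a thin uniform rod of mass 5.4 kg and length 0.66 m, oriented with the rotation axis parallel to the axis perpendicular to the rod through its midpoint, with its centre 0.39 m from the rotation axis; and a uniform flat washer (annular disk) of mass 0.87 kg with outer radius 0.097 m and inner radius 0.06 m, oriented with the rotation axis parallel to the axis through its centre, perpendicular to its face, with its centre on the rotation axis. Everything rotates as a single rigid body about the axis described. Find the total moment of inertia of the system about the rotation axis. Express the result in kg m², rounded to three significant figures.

Thin rod: I_cm = (1/12)ML² = (1/12)(5.4)(0.66)² = 0.19602 kg m²; centre at d = 0.39 m, so I = I_cm + Md² gives I = 0.19602 + (5.4)(0.39)² = 1.0174 kg m².
Annular disk: I_cm = (1/2)M(R²+r²) = (1/2)(0.87)[(0.097)² + (0.06)²] = 0.0056589 kg m²; axis through the centre, so I = 0.0056589 kg m².
Total I = 1.0174 + 0.0056589 = 1.023 kg m².

1.02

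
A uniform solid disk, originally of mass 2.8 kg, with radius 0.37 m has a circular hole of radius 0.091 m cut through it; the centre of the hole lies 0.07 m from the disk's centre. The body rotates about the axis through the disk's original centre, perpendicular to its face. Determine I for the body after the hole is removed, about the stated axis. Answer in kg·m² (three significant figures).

0.190

Unpierced body about its centre: I₀ = (1/2)MR² = (1/2)(2.8)(0.37)² = 0.19166 kg·m².
The removed disk has mass m = M·(r/R)² = (2.8)(0.091/0.37)² = 0.16937 kg (same uniform areal density).
Its moment of inertia about the rotation axis (parallel-axis theorem): I_hole = (1/2)mr² + md² = (1/2)(0.16937)(0.091)² + (0.16937)(0.07)² = 0.0015312 kg·m².
Treating the hole as negative mass, I = I₀ − I_hole = 0.19166 − 0.0015312 = 0.19013 kg·m².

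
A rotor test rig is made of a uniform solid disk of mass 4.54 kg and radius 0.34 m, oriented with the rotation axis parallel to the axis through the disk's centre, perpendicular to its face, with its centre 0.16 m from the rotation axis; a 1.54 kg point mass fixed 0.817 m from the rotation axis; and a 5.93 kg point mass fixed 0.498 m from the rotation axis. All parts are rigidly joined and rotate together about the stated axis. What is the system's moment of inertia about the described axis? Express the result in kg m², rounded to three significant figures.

Solid disk: I_cm = (1/2)MR² = (1/2)(4.54)(0.34)² = 0.26241 kg m²; centre at d = 0.16 m, so I = I_cm + Md² gives I = 0.26241 + (4.54)(0.16)² = 0.37864 kg m².
Point mass: I_cm = 0; centre at d = 0.817 m, so I = I_cm + Md² gives I = 0 + (1.54)(0.817)² = 1.0279 kg m².
Point mass: I_cm = 0; centre at d = 0.498 m, so I = I_cm + Md² gives I = 0 + (5.93)(0.498)² = 1.4707 kg m².
Total I = 0.37864 + 1.0279 + 1.4707 = 2.8772 kg m².

2.88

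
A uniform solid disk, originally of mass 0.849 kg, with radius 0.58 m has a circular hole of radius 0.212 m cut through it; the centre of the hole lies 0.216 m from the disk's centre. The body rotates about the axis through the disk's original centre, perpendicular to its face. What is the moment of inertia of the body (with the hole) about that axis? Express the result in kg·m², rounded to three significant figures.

Unpierced body about its centre: I₀ = (1/2)MR² = (1/2)(0.849)(0.58)² = 0.1428 kg·m².
The removed disk has mass m = M·(r/R)² = (0.849)(0.212/0.58)² = 0.11343 kg (same uniform areal density).
Its moment of inertia about the rotation axis (parallel-axis theorem): I_hole = (1/2)mr² + md² = (1/2)(0.11343)(0.212)² + (0.11343)(0.216)² = 0.0078411 kg·m².
Treating the hole as negative mass, I = I₀ − I_hole = 0.1428 − 0.0078411 = 0.13496 kg·m².

0.135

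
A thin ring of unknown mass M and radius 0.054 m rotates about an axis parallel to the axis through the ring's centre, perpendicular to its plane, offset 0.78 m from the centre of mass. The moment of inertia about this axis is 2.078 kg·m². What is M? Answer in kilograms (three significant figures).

3.40

I = I_cm + Md² = MR² + Md² = M·[1·(0.054)² + (0.78)²] = M·0.61132.
So M = 2.078 / 0.61132 = 3.3992 kg.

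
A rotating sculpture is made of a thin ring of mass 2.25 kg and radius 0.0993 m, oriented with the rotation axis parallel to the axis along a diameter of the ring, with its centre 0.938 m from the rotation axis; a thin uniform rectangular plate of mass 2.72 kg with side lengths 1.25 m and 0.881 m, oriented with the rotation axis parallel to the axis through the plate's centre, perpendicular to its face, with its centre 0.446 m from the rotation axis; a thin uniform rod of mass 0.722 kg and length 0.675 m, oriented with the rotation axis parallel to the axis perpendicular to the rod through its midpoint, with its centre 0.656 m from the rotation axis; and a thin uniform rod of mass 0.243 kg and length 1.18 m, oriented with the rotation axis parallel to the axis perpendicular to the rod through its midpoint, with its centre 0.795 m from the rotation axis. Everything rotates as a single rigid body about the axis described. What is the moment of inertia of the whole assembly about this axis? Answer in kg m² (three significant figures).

Thin ring: I_cm = (1/2)MR² = (1/2)(2.25)(0.0993)² = 0.011093 kg m²; centre at d = 0.938 m, so I = I_cm + Md² gives I = 0.011093 + (2.25)(0.938)² = 1.9907 kg m².
Rectangular plate: I_cm = (1/12)M(a²+b²) = (1/12)(2.72)[(1.25)² + (0.881)²] = 0.5301 kg m²; centre at d = 0.446 m, so I = I_cm + Md² gives I = 0.5301 + (2.72)(0.446)² = 1.0711 kg m².
Thin rod: I_cm = (1/12)ML² = (1/12)(0.722)(0.675)² = 0.027413 kg m²; centre at d = 0.656 m, so I = I_cm + Md² gives I = 0.027413 + (0.722)(0.656)² = 0.33812 kg m².
Thin rod: I_cm = (1/12)ML² = (1/12)(0.243)(1.18)² = 0.028196 kg m²; centre at d = 0.795 m, so I = I_cm + Md² gives I = 0.028196 + (0.243)(0.795)² = 0.18178 kg m².
Total I = 1.9907 + 1.0711 + 0.33812 + 0.18178 = 3.5818 kg m².

3.58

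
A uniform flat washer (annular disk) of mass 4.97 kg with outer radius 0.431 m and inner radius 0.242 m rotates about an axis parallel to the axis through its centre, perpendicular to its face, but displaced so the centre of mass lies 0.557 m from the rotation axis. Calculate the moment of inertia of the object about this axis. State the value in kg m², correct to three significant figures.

2.15

I_cm = (1/2)M(R²+r²) = (1/2)(4.97)[(0.431)² + (0.242)²] = 0.60715 kg m²; centre at d = 0.557 m, so the parallel axis theorem gives I = 0.60715 + (4.97)(0.557)² = 2.1491 kg m².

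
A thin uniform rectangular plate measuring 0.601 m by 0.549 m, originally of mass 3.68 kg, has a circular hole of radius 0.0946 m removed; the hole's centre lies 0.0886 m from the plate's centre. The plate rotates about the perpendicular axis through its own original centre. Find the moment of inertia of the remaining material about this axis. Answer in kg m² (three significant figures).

Unpierced body about its centre: I₀ = (1/12)M(a²+b²) = (1/12)(3.68)[(0.601)² + (0.549)²] = 0.2032 kg m².
The removed disk has mass m = M·πr²/(ab) = (3.68)·π(0.0946)²/(0.601·0.549) = 0.31357 kg (same uniform areal density).
Its moment of inertia about the rotation axis (parallel-axis theorem): I_hole = (1/2)mr² + md² = (1/2)(0.31357)(0.0946)² + (0.31357)(0.0886)² = 0.0038646 kg m².
Treating the hole as negative mass, I = I₀ − I_hole = 0.2032 − 0.0038646 = 0.19933 kg m².

0.199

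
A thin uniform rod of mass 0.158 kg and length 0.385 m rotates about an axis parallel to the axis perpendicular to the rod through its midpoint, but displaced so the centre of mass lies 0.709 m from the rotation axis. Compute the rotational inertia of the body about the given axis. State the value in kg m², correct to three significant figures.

I_cm = (1/12)ML² = (1/12)(0.158)(0.385)² = 0.0019516 kg m²; centre at d = 0.709 m, so I = I_cm + Md² gives I = 0.0019516 + (0.158)(0.709)² = 0.081375 kg m².

0.0814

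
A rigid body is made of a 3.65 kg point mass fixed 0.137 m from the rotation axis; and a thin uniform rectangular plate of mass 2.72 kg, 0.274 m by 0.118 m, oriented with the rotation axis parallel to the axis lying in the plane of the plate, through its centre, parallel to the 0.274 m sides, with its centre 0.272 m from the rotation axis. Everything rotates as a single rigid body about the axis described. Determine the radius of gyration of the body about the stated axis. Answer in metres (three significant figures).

0.207

Point mass: I_cm = 0; centre at d = 0.137 m, so I = I_cm + Md² gives I = 0 + (3.65)(0.137)² = 0.068507 kg m².
Rectangular plate: I_cm = (1/12)Mb² = (1/12)(2.72)(0.118)² = 0.0031561 kg m²; centre at d = 0.272 m, so I = I_cm + Md² gives I = 0.0031561 + (2.72)(0.272)² = 0.20439 kg m².
Total I = 0.2729 kg m²; total mass M = 6.37 kg.
k = √(I/M) = √(0.2729/6.37) = 0.20698 m.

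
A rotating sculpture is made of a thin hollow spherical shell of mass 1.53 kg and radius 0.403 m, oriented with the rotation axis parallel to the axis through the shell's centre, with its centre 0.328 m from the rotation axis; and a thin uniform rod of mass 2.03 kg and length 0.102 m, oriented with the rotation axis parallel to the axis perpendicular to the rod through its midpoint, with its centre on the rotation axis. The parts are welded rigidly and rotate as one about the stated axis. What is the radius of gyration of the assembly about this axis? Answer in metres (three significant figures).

Spherical shell: I_cm = (2/3)MR² = (2/3)(1.53)(0.403)² = 0.16566 kg m^2; centre at d = 0.328 m, so I = I_cm + Md² gives I = 0.16566 + (1.53)(0.328)² = 0.33026 kg m^2.
Thin rod: I_cm = (1/12)ML² = (1/12)(2.03)(0.102)² = 0.00176 kg m^2; axis through the centre, so I = 0.00176 kg m^2.
Total I = 0.33202 kg m^2; total mass M = 3.56 kg.
k = √(I/M) = √(0.33202/3.56) = 0.30539 m.

0.305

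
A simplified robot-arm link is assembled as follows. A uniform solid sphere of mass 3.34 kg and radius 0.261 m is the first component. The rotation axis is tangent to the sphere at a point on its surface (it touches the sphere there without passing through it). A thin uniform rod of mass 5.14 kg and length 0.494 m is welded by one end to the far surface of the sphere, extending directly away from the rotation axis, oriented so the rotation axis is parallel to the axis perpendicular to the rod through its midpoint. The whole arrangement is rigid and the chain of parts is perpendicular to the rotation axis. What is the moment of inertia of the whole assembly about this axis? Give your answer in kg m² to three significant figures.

3.46

Solid sphere: I_cm = (2/5)MR² = (2/5)(3.34)(0.261)² = 0.09101 kg m²; centre at d = 0.261 m, so the parallel axis theorem gives I = 0.09101 + (3.34)(0.261)² = 0.31853 kg m².
Thin rod: I_cm = (1/12)ML² = (1/12)(5.14)(0.494)² = 0.10453 kg m²; centre at d = 0.261 + 0.261 + 0.247 = 0.769 m, so the parallel axis theorem gives I = 0.10453 + (5.14)(0.769)² = 3.1441 kg m².
Total I = 0.31853 + 3.1441 = 3.4627 kg m².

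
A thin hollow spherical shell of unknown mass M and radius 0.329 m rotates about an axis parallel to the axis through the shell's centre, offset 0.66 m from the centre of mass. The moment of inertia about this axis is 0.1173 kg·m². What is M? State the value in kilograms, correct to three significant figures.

I = I_cm + Md² = (2/3)MR² + Md² = M·[0.666667·(0.329)² + (0.66)²] = M·0.50776.
So M = 0.1173 / 0.50776 = 0.23101 kg.

0.231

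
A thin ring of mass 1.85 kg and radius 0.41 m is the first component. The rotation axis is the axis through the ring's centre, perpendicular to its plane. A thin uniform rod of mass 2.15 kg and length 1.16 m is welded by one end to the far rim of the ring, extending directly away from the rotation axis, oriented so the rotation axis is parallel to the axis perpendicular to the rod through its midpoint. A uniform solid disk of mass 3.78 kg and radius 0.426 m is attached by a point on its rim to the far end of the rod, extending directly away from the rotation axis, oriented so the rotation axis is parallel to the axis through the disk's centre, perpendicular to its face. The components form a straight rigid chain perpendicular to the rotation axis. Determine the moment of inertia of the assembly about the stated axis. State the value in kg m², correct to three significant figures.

Thin ring: I_cm = MR² = (1.85)(0.41)² = 0.31098 kg m²; axis through the centre, so I = 0.31098 kg m².
Thin rod: I_cm = (1/12)ML² = (1/12)(2.15)(1.16)² = 0.24109 kg m²; centre at d = 0.41 + 0.58 = 0.99 m, so I = I_cm + Md² gives I = 0.24109 + (2.15)(0.99)² = 2.3483 kg m².
Solid disk: I_cm = (1/2)MR² = (1/2)(3.78)(0.426)² = 0.34299 kg m²; centre at d = 0.41 + 0.58 + 0.58 + 0.426 = 1.996 m, so I = I_cm + Md² gives I = 0.34299 + (3.78)(1.996)² = 15.403 kg m².
Total I = 0.31098 + 2.3483 + 15.403 = 18.062 kg m².

18.1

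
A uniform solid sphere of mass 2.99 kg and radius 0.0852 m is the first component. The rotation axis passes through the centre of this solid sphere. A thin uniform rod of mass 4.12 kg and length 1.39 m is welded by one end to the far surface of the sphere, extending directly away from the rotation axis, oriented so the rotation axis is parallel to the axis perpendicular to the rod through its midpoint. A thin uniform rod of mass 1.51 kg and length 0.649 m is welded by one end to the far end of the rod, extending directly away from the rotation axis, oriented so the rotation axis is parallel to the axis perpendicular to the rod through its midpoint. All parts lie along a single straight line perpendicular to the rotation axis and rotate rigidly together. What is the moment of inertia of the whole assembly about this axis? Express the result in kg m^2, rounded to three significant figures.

Solid sphere: I_cm = (2/5)MR² = (2/5)(2.99)(0.0852)² = 0.0086818 kg m^2; axis through the centre, so I = 0.0086818 kg m^2.
Thin rod: I_cm = (1/12)ML² = (1/12)(4.12)(1.39)² = 0.66335 kg m^2; centre at d = 0.0852 + 0.695 = 0.7802 m, so I = I_cm + Md² gives I = 0.66335 + (4.12)(0.7802)² = 3.1712 kg m^2.
Thin rod: I_cm = (1/12)ML² = (1/12)(1.51)(0.649)² = 0.053001 kg m^2; centre at d = 0.0852 + 0.695 + 0.695 + 0.3245 = 1.7997 m, so I = I_cm + Md² gives I = 0.053001 + (1.51)(1.7997)² = 4.9438 kg m^2.
Total I = 0.0086818 + 3.1712 + 4.9438 = 8.1237 kg m^2.

8.12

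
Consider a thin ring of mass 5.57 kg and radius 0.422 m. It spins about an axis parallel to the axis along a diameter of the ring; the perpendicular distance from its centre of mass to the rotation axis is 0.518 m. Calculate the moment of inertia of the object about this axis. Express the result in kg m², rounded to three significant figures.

I_cm = (1/2)MR² = (1/2)(5.57)(0.422)² = 0.49596 kg m²; centre at d = 0.518 m, so I = I_cm + Md² gives I = 0.49596 + (5.57)(0.518)² = 1.9905 kg m².

1.99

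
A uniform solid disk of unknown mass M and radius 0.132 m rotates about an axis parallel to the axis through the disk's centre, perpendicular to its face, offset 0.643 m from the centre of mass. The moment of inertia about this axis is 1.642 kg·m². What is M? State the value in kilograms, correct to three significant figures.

I = I_cm + Md² = (1/2)MR² + Md² = M·[0.5·(0.132)² + (0.643)²] = M·0.42216.
So M = 1.642 / 0.42216 = 3.8895 kg.

3.89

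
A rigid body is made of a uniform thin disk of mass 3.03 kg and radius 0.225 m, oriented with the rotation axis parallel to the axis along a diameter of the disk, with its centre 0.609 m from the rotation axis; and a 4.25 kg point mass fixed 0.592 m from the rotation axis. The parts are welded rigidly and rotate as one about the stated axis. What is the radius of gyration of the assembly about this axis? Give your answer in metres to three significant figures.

0.604

Thin disk: I_cm = (1/4)MR² = (1/4)(3.03)(0.225)² = 0.038348 kg m^2; centre at d = 0.609 m, so I = I_cm + Md² gives I = 0.038348 + (3.03)(0.609)² = 1.1621 kg m^2.
Point mass: I_cm = 0; centre at d = 0.592 m, so I = I_cm + Md² gives I = 0 + (4.25)(0.592)² = 1.4895 kg m^2.
Total I = 2.6516 kg m^2; total mass M = 7.28 kg.
k = √(I/M) = √(2.6516/7.28) = 0.60351 m.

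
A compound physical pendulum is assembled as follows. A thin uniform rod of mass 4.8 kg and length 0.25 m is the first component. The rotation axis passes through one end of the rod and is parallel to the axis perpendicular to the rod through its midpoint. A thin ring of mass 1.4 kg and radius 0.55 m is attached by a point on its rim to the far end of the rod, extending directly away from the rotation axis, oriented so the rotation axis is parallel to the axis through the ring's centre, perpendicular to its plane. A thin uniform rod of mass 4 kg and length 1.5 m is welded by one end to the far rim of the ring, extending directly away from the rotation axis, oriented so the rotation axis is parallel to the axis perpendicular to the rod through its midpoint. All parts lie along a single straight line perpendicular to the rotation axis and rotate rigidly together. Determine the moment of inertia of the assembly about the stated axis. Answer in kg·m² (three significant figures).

19.8

Thin rod: I_cm = (1/12)ML² = (1/12)(4.8)(0.25)² = 0.025 kg·m²; centre at d = 0.125 m, so the parallel axis theorem gives I = 0.025 + (4.8)(0.125)² = 0.1 kg·m².
Thin ring: I_cm = MR² = (1.4)(0.55)² = 0.4235 kg·m²; centre at d = 0.125 + 0.125 + 0.55 = 0.8 m, so the parallel axis theorem gives I = 0.4235 + (1.4)(0.8)² = 1.3195 kg·m².
Thin rod: I_cm = (1/12)ML² = (1/12)(4)(1.5)² = 0.75 kg·m²; centre at d = 0.125 + 0.125 + 0.55 + 0.55 + 0.75 = 2.1 m, so the parallel axis theorem gives I = 0.75 + (4)(2.1)² = 18.39 kg·m².
Total I = 0.1 + 1.3195 + 18.39 = 19.809 kg·m².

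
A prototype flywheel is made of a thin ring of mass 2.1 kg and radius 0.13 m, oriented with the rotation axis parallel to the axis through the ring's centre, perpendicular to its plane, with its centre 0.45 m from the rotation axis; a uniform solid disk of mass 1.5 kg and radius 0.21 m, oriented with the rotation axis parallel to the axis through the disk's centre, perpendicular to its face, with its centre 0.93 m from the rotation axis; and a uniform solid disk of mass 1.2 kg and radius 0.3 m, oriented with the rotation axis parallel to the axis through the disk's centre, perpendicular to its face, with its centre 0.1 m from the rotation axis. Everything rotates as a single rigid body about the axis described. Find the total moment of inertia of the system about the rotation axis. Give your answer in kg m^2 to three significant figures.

1.86

Thin ring: I_cm = MR² = (2.1)(0.13)² = 0.03549 kg m^2; centre at d = 0.45 m, so the parallel axis theorem gives I = 0.03549 + (2.1)(0.45)² = 0.46074 kg m^2.
Solid disk: I_cm = (1/2)MR² = (1/2)(1.5)(0.21)² = 0.033075 kg m^2; centre at d = 0.93 m, so the parallel axis theorem gives I = 0.033075 + (1.5)(0.93)² = 1.3304 kg m^2.
Solid disk: I_cm = (1/2)MR² = (1/2)(1.2)(0.3)² = 0.054 kg m^2; centre at d = 0.1 m, so the parallel axis theorem gives I = 0.054 + (1.2)(0.1)² = 0.066 kg m^2.
Total I = 0.46074 + 1.3304 + 0.066 = 1.8572 kg m^2.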